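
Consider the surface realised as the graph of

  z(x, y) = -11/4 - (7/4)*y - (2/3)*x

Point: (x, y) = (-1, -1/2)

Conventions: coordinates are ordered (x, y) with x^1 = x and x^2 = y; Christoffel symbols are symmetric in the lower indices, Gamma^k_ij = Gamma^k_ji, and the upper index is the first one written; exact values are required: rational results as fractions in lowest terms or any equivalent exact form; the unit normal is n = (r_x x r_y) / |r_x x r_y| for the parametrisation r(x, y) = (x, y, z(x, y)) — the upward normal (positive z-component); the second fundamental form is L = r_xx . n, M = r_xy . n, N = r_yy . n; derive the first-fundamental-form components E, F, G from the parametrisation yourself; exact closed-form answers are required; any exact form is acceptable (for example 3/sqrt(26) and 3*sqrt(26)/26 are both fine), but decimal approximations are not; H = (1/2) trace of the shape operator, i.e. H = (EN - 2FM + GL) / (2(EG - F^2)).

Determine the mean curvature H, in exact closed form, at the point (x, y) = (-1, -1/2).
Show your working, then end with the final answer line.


z_x = -2/3, z_y = -7/4, z_xx = 0, z_xy = 0, z_yy = 0
E = 13/9, F = 7/6, G = 65/16; answer radicand W^2 = 649/144
unnormalised second-form numerators: l = 0, m = 0, n = 0; L = l/sqrt(649/144), and similarly M = m/sqrt(W^2), N = n/sqrt(W^2)
H = (E*n - 2*F*m + G*l) / (2*(EG - F^2)*sqrt(W^2)); E*n - 2*F*m + G*l = 0, EG - F^2 = 649/144, so H = (0)/sqrt(649/144)

Answer: H = 0


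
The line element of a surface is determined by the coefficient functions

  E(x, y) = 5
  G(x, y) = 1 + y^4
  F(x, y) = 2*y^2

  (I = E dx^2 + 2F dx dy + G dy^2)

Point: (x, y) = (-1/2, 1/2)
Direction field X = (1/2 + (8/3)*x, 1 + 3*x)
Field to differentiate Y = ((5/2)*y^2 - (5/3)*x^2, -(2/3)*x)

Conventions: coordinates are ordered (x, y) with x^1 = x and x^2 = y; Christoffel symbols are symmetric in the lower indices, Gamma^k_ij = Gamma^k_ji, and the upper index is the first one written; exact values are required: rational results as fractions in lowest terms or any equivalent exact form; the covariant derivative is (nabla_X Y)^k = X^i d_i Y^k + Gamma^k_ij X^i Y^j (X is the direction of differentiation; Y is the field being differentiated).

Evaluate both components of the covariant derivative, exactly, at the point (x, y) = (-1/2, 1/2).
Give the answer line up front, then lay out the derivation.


Answer: (nabla_X Y)^x = -2629/972, (nabla_X Y)^y = 133/243

E = 5, F = 1/2, G = 17/16 at the point
E_x = 0, E_y = 0, F_x = 0, F_y = 2, G_x = 0, G_y = 1/2
EG - F^2 = 81/16;  g^inv = (16/81) * [[17/16, -1/2], [-1/2, 5]]
first-kind symbols [ij,l] = (1/2)(d_i g_jl + d_j g_il - d_l g_ij): [xx,x] = E_x/2 = 0, [xx,y] = F_x - E_y/2 = 0, [xy,x] = E_y/2 = 0, [xy,y] = G_x/2 = 0, [yy,x] = F_y - G_x/2 = 2, [yy,y] = G_y/2 = 1/4
Gamma^x_ij = (G*[ij,x] - F*[ij,y])/(EG - F^2), Gamma^y_ij = (E*[ij,y] - F*[ij,x])/(EG - F^2)
Gamma_xxx = 0, Gamma_xxy = 0, Gamma_xyy = 32/81, Gamma_yxx = 0, Gamma_yxy = 0, Gamma_yyy = 4/81
X = (-5/6, -1/2), Y = (5/24, 1/3) at the point


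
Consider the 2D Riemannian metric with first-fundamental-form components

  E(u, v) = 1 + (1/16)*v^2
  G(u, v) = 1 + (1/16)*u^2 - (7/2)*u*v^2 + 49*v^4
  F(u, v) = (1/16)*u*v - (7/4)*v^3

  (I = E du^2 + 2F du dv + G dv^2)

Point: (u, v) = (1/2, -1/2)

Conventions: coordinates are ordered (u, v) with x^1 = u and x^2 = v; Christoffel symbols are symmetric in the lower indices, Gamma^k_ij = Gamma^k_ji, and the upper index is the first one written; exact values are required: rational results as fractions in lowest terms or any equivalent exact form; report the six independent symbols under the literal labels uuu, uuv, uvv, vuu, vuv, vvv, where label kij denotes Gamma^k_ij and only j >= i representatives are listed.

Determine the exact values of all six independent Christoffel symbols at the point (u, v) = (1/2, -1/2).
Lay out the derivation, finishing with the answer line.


E = 65/64, F = 13/64, G = 233/64 at the point
E_u = 0, E_v = -1/16, F_u = -1/32, F_v = -41/32, G_u = -13/16, G_v = -91/4
EG - F^2 = 117/32;  g^inv = (32/117) * [[233/64, -13/64], [-13/64, 65/64]]
first-kind symbols [ij,l] = (1/2)(d_i g_jl + d_j g_il - d_l g_ij): [uu,u] = E_u/2 = 0, [uu,v] = F_u - E_v/2 = 0, [uv,u] = E_v/2 = -1/32, [uv,v] = G_u/2 = -13/32, [vv,u] = F_v - G_u/2 = -7/8, [vv,v] = G_v/2 = -91/8
Gamma^u_ij = (G*[ij,u] - F*[ij,v])/(EG - F^2), Gamma^v_ij = (E*[ij,v] - F*[ij,u])/(EG - F^2)

Answer: Gamma_uuu = 0, Gamma_uuv = -1/117, Gamma_uvv = -28/117, Gamma_vuu = 0, Gamma_vuv = -1/9, Gamma_vvv = -28/9


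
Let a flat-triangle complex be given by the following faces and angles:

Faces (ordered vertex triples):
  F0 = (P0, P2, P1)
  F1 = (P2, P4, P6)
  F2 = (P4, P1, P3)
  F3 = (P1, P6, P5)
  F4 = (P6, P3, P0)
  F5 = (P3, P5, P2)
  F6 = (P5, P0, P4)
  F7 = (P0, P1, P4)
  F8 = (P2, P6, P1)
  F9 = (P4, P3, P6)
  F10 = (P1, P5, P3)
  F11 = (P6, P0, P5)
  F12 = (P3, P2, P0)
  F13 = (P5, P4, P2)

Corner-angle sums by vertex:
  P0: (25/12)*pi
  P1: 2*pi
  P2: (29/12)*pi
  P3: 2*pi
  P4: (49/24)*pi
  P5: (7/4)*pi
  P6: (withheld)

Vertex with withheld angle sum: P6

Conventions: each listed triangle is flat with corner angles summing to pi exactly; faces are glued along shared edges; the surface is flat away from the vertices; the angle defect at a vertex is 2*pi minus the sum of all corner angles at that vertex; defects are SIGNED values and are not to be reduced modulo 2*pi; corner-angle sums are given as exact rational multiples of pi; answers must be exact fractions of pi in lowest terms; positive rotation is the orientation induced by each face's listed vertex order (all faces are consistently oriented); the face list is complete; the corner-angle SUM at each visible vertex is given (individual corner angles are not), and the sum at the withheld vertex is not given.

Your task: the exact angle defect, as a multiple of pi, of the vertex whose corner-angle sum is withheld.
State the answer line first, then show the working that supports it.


Answer: defect(P6) = (7/24)*pi

V = 7, E = 21, F = 14; chi = V - E + F = 0
Gauss-Bonnet: total defect = 2*pi*chi = 0; visible defects sum to (-7/24)*pi


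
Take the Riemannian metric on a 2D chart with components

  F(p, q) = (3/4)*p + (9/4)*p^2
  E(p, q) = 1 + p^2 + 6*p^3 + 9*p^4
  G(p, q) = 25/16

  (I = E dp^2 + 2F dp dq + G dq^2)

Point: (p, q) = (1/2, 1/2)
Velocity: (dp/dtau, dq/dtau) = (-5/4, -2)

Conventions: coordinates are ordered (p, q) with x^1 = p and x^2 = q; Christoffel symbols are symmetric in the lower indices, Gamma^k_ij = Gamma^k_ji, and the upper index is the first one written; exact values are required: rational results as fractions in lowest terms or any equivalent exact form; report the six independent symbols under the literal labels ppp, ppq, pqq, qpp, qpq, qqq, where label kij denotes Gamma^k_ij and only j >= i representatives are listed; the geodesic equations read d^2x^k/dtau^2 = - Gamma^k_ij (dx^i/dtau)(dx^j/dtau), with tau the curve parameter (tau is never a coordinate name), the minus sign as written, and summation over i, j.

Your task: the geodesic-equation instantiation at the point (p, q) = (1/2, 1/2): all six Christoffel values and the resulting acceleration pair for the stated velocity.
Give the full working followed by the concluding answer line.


E = 41/16, F = 15/16, G = 25/16 at the point
E_p = 10, E_q = 0, F_p = 3, F_q = 0, G_p = 0, G_q = 0
EG - F^2 = 25/8;  g^inv = (8/25) * [[25/16, -15/16], [-15/16, 41/16]]
first-kind symbols [ij,l] = (1/2)(d_i g_jl + d_j g_il - d_l g_ij): [pp,p] = E_p/2 = 5, [pp,q] = F_p - E_q/2 = 3, [pq,p] = E_q/2 = 0, [pq,q] = G_p/2 = 0, [qq,p] = F_q - G_p/2 = 0, [qq,q] = G_q/2 = 0
Gamma^p_ij = (G*[ij,p] - F*[ij,q])/(EG - F^2), Gamma^q_ij = (E*[ij,q] - F*[ij,p])/(EG - F^2)
Gamma_ppp = 8/5, Gamma_ppq = 0, Gamma_pqq = 0, Gamma_qpp = 24/25, Gamma_qpq = 0, Gamma_qqq = 0
d^2p/dtau^2 = -(Gamma_ppp*(-5/4)^2 + 2*Gamma_ppq*(-5/4)*(-2) + Gamma_pqq*(-2)^2) = -5/2
d^2q/dtau^2 = -(Gamma_qpp*(-5/4)^2 + 2*Gamma_qpq*(-5/4)*(-2) + Gamma_qqq*(-2)^2) = -3/2

Answer: Gamma_ppp = 8/5, Gamma_ppq = 0, Gamma_pqq = 0, Gamma_qpp = 24/25, Gamma_qpq = 0, Gamma_qqq = 0; accelerations (d^2p/dtau^2, d^2q/dtau^2) = (-5/2, -3/2)


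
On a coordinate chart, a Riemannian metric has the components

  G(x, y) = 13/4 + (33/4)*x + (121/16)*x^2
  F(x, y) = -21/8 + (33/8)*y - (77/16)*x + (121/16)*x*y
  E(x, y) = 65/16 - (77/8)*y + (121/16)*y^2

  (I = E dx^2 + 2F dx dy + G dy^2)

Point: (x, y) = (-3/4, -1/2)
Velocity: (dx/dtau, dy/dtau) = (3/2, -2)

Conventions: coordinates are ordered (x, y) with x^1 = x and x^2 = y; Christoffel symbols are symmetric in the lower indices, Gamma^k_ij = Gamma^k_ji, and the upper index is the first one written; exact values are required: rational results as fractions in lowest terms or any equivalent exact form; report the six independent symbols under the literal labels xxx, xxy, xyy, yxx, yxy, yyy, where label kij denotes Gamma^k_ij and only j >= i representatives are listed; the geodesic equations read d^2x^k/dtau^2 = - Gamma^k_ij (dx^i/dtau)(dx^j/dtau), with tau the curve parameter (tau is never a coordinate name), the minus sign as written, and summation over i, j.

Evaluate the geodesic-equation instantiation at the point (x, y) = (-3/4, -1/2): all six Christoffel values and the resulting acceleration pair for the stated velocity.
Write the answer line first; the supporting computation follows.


Answer: Gamma_xxx = 0, Gamma_xxy = -2200/2837, Gamma_xyy = 0, Gamma_yxx = 0, Gamma_yxy = -396/2837, Gamma_yyy = 0; accelerations (d^2x/dtau^2, d^2y/dtau^2) = (-13200/2837, -2376/2837)

E = 689/64, F = 225/128, G = 337/256 at the point
E_x = 0, E_y = -275/16, F_x = -275/32, F_y = -99/64, G_x = -99/32, G_y = 0
EG - F^2 = 2837/256;  g^inv = (256/2837) * [[337/256, -225/128], [-225/128, 689/64]]
first-kind symbols [ij,l] = (1/2)(d_i g_jl + d_j g_il - d_l g_ij): [xx,x] = E_x/2 = 0, [xx,y] = F_x - E_y/2 = 0, [xy,x] = E_y/2 = -275/32, [xy,y] = G_x/2 = -99/64, [yy,x] = F_y - G_x/2 = 0, [yy,y] = G_y/2 = 0
Gamma^x_ij = (G*[ij,x] - F*[ij,y])/(EG - F^2), Gamma^y_ij = (E*[ij,y] - F*[ij,x])/(EG - F^2)
Gamma_xxx = 0, Gamma_xxy = -2200/2837, Gamma_xyy = 0, Gamma_yxx = 0, Gamma_yxy = -396/2837, Gamma_yyy = 0
d^2x/dtau^2 = -(Gamma_xxx*(3/2)^2 + 2*Gamma_xxy*(3/2)*(-2) + Gamma_xyy*(-2)^2) = -13200/2837
d^2y/dtau^2 = -(Gamma_yxx*(3/2)^2 + 2*Gamma_yxy*(3/2)*(-2) + Gamma_yyy*(-2)^2) = -2376/2837


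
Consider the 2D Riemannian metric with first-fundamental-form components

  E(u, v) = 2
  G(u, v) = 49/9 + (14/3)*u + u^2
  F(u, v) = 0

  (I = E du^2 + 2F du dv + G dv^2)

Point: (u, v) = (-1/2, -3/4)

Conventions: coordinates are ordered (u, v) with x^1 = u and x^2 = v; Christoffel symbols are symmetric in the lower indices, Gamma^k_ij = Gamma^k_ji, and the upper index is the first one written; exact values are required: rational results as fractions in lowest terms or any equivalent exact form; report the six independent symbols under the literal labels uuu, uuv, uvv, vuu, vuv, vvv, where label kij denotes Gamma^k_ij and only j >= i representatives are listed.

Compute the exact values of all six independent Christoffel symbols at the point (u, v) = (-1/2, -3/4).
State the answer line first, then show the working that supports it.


Answer: Gamma_uuu = 0, Gamma_uuv = 0, Gamma_uvv = -11/12, Gamma_vuu = 0, Gamma_vuv = 6/11, Gamma_vvv = 0

E = 2, F = 0, G = 121/36 at the point
E_u = 0, E_v = 0, F_u = 0, F_v = 0, G_u = 11/3, G_v = 0
EG - F^2 = 121/18;  g^inv = (18/121) * [[121/36, 0], [0, 2]]
first-kind symbols [ij,l] = (1/2)(d_i g_jl + d_j g_il - d_l g_ij): [uu,u] = E_u/2 = 0, [uu,v] = F_u - E_v/2 = 0, [uv,u] = E_v/2 = 0, [uv,v] = G_u/2 = 11/6, [vv,u] = F_v - G_u/2 = -11/6, [vv,v] = G_v/2 = 0
Gamma^u_ij = (G*[ij,u] - F*[ij,v])/(EG - F^2), Gamma^v_ij = (E*[ij,v] - F*[ij,u])/(EG - F^2)


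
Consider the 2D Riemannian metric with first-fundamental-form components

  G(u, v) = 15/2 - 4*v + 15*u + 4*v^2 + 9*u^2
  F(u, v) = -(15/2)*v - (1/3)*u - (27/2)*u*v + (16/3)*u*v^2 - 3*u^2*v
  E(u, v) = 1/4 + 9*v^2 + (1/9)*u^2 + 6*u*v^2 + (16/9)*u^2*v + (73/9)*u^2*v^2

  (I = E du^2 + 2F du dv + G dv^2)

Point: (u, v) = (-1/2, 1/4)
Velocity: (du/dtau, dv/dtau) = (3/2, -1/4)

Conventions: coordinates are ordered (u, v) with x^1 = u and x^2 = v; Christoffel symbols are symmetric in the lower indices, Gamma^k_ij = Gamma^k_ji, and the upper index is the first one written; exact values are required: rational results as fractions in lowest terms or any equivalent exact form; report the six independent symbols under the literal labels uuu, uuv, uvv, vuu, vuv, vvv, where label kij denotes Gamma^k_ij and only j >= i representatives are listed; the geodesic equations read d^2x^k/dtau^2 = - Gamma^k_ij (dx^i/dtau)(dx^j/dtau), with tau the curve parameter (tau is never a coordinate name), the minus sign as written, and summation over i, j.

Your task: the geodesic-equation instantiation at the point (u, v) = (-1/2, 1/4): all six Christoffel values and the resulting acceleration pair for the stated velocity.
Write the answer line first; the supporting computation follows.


Answer: Gamma_uuu = -299/153, Gamma_uuv = 572/153, Gamma_uvv = -1168/153, Gamma_vuu = -4559/1224, Gamma_vuv = 449/153, Gamma_vvv = -394/153; accelerations (d^2u/dtau^2, d^2v/dtau^2) = (4699/612, 52595/4896)

E = 57/64, F = -3/8, G = 3/2 at the point
E_u = -11/16, E_v = 107/24, F_u = -21/8, F_v = -17/6, G_u = 6, G_v = -2
EG - F^2 = 153/128;  g^inv = (128/153) * [[3/2, 3/8], [3/8, 57/64]]
first-kind symbols [ij,l] = (1/2)(d_i g_jl + d_j g_il - d_l g_ij): [uu,u] = E_u/2 = -11/32, [uu,v] = F_u - E_v/2 = -233/48, [uv,u] = E_v/2 = 107/48, [uv,v] = G_u/2 = 3, [vv,u] = F_v - G_u/2 = -35/6, [vv,v] = G_v/2 = -1
Gamma^u_ij = (G*[ij,u] - F*[ij,v])/(EG - F^2), Gamma^v_ij = (E*[ij,v] - F*[ij,u])/(EG - F^2)
Gamma_uuu = -299/153, Gamma_uuv = 572/153, Gamma_uvv = -1168/153, Gamma_vuu = -4559/1224, Gamma_vuv = 449/153, Gamma_vvv = -394/153
d^2u/dtau^2 = -(Gamma_uuu*(3/2)^2 + 2*Gamma_uuv*(3/2)*(-1/4) + Gamma_uvv*(-1/4)^2) = 4699/612
d^2v/dtau^2 = -(Gamma_vuu*(3/2)^2 + 2*Gamma_vuv*(3/2)*(-1/4) + Gamma_vvv*(-1/4)^2) = 52595/4896


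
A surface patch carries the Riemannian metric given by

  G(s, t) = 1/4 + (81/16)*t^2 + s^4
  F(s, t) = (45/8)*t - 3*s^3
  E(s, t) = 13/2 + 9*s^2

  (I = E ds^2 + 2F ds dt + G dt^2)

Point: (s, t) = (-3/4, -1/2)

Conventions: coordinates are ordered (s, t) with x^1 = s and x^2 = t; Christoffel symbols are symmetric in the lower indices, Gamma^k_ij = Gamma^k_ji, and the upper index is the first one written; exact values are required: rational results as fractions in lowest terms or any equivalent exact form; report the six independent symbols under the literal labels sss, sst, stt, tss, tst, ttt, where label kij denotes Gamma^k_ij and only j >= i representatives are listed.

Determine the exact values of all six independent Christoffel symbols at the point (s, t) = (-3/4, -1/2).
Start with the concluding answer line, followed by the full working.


Answer: Gamma_sss = -20682/19241, Gamma_sst = -2673/38482, Gamma_stt = 65007/153928, Gamma_tss = -70632/19241, Gamma_tst = -9990/19241, Gamma_ttt = -39447/38482

E = 185/16, F = -99/64, G = 469/256 at the point
E_s = -27/2, E_t = 0, F_s = -81/16, F_t = 45/8, G_s = -27/16, G_t = -81/16
EG - F^2 = 19241/1024;  g^inv = (1024/19241) * [[469/256, 99/64], [99/64, 185/16]]
first-kind symbols [ij,l] = (1/2)(d_i g_jl + d_j g_il - d_l g_ij): [ss,s] = E_s/2 = -27/4, [ss,t] = F_s - E_t/2 = -81/16, [st,s] = E_t/2 = 0, [st,t] = G_s/2 = -27/32, [tt,s] = F_t - G_s/2 = 207/32, [tt,t] = G_t/2 = -81/32
Gamma^s_ij = (G*[ij,s] - F*[ij,t])/(EG - F^2), Gamma^t_ij = (E*[ij,t] - F*[ij,s])/(EG - F^2)


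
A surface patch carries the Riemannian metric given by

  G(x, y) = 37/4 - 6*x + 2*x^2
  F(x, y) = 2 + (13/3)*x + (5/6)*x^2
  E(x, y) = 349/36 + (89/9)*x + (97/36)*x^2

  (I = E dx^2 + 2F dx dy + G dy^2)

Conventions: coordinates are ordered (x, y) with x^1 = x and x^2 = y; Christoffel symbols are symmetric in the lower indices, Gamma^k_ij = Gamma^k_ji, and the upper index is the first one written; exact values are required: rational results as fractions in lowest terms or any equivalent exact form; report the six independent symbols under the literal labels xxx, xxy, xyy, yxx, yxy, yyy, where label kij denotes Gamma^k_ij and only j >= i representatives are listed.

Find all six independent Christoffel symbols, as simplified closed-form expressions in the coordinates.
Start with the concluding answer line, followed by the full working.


Answer: Gamma_xxx = (576*x^3 - 2464*x^2 - 3867*x + 5338)/(676*x^4 - 520*x^3 - 5347*x^2 + 2300*x + 12337), Gamma_xxy = (-240*x^3 - 888*x^2 + 1296*x + 864)/(676*x^4 - 520*x^3 - 5347*x^2 + 2300*x + 12337), Gamma_xyy = (-576*x^3 + 2592*x^2 - 5256*x + 3996)/(676*x^4 - 520*x^3 - 5347*x^2 + 2300*x + 12337), Gamma_yxx = (970*x^3 + 5340*x^2 + 13908*x + 13876)/(2028*x^4 - 1560*x^3 - 16041*x^2 + 6900*x + 37011), Gamma_yxy = (776*x^3 + 1684*x^2 - 1480*x - 4188)/(676*x^4 - 520*x^3 - 5347*x^2 + 2300*x + 12337), Gamma_yyy = (240*x^3 + 888*x^2 - 1296*x - 864)/(676*x^4 - 520*x^3 - 5347*x^2 + 2300*x + 12337)

E = 349/36 + (89/9)*x + (97/36)*x^2; F = 2 + (13/3)*x + (5/6)*x^2; G = 37/4 - 6*x + 2*x^2
Gamma^k_ij = (1/2) g^{kl} (d_i g_jl + d_j g_il - d_l g_ij), with g^inv = (1/(EG-F^2)) [[G, -F], [-F, E]]
first partials: E_x = 89/9 + (97/18)*x, E_y = 0, F_x = 13/3 + (5/3)*x, F_y = 0, G_x = -6 + 4*x, G_y = 0
D = EG - F^2 = 12337/144 + (575/36)*x - (5347/144)*x^2 - (65/18)*x^3 + (169/36)*x^4
expanded: Gamma^x_xx = (G E_x - 2F F_x + F E_y)/(2D), Gamma^x_xy = (G E_y - F G_x)/(2D), Gamma^x_yy = (2G F_y - G G_x - F G_y)/(2D), Gamma^y_xx = (2E F_x - E E_y - F E_x)/(2D), Gamma^y_xy = (E G_x - F E_y)/(2D), Gamma^y_yy = (E G_y - 2F F_y + F G_x)/(2D); substitute and cancel common factors


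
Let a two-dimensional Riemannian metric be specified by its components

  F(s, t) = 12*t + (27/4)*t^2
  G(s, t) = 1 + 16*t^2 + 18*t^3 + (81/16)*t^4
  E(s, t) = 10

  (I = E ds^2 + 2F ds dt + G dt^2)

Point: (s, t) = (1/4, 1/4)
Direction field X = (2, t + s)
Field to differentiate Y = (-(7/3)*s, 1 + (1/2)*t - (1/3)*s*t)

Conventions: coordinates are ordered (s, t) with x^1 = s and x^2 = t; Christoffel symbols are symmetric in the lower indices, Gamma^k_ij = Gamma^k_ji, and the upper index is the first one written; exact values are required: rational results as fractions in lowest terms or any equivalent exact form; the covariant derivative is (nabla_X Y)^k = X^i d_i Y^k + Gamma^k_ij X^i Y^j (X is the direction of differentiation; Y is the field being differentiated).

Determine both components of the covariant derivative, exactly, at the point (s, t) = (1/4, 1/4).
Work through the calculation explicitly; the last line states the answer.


E = 10, F = 219/64, G = 9425/4096 at the point
E_s = 0, E_t = 0, F_s = 0, F_t = 123/8, G_s = 0, G_t = 2993/256
EG - F^2 = 46289/4096;  g^inv = (4096/46289) * [[9425/4096, -219/64], [-219/64, 10]]
first-kind symbols [ij,l] = (1/2)(d_i g_jl + d_j g_il - d_l g_ij): [ss,s] = E_s/2 = 0, [ss,t] = F_s - E_t/2 = 0, [st,s] = E_t/2 = 0, [st,t] = G_s/2 = 0, [tt,s] = F_t - G_s/2 = 123/8, [tt,t] = G_t/2 = 2993/512
Gamma^s_ij = (G*[ij,s] - F*[ij,t])/(EG - F^2), Gamma^t_ij = (E*[ij,t] - F*[ij,s])/(EG - F^2)
Gamma_sss = 0, Gamma_sst = 0, Gamma_stt = 1536/1129, Gamma_tss = 0, Gamma_tst = 0, Gamma_ttt = 584/1129
X = (2, 1/2), Y = (-7/12, 53/48) at the point

Answer: (nabla_X Y)^s = -13262/3387, (nabla_X Y)^t = 8867/27096


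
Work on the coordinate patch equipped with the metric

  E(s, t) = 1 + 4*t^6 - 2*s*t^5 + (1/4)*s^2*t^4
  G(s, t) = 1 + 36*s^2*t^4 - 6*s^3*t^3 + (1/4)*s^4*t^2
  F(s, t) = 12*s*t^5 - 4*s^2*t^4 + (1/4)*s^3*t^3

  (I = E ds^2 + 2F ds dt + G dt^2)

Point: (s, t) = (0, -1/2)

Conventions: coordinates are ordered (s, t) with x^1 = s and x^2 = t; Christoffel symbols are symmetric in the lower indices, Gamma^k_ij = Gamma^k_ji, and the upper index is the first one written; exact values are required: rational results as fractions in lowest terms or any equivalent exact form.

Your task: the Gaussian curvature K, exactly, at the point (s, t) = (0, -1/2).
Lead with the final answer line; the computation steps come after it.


Answer: K = -576/289

E = 17/16, F = 0, G = 1, EG - F^2 = 17/16 at the point
E_s = 1/16, E_t = -3/4, F_s = -3/8, F_t = 0, G_s = 0, G_t = 0
E_tt = 15/2, F_st = 15/4, G_ss = 9/2
Using the Brioschi determinant formula for K from the metric derivatives:
M1 = [[-E_tt/2 + F_st - G_ss/2, E_s/2, F_s - E_t/2], [F_t - G_s/2, E, F], [G_t/2, F, G]] = [[-9/4, 1/32, 0], [0, 17/16, 0], [0, 0, 1]]; det M1 = -153/64
M2 = [[0, E_t/2, G_s/2], [E_t/2, E, F], [G_s/2, F, G]] = [[0, -3/8, 0], [-3/8, 17/16, 0], [0, 0, 1]]; det M2 = -9/64
det M1 - det M2 = -9/4; K = -9/4 / (17/16)^2 = -576/289


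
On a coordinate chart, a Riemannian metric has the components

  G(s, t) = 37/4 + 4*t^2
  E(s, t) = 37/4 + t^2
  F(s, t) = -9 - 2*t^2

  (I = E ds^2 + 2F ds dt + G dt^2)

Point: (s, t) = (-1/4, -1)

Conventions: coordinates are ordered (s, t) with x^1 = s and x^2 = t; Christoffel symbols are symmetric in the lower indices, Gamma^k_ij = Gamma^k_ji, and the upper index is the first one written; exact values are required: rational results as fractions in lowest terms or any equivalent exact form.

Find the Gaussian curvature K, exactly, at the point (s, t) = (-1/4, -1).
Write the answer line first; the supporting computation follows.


Answer: K = -1168/56169

E = 41/4, F = -11, G = 53/4, EG - F^2 = 237/16 at the point
E_s = 0, E_t = -2, F_s = 0, F_t = 4, G_s = 0, G_t = -8
E_tt = 2, F_st = 0, G_ss = 0
The intrinsic route: Brioschi's K = (det M1 - det M2)/(EG - F^2)^2.
M1 = [[-E_tt/2 + F_st - G_ss/2, E_s/2, F_s - E_t/2], [F_t - G_s/2, E, F], [G_t/2, F, G]] = [[-1, 0, 1], [4, 41/4, -11], [-4, -11, 53/4]]; det M1 = -285/16
M2 = [[0, E_t/2, G_s/2], [E_t/2, E, F], [G_s/2, F, G]] = [[0, -1, 0], [-1, 41/4, -11], [0, -11, 53/4]]; det M2 = -53/4
det M1 - det M2 = -73/16; K = -73/16 / (237/16)^2 = -1168/56169


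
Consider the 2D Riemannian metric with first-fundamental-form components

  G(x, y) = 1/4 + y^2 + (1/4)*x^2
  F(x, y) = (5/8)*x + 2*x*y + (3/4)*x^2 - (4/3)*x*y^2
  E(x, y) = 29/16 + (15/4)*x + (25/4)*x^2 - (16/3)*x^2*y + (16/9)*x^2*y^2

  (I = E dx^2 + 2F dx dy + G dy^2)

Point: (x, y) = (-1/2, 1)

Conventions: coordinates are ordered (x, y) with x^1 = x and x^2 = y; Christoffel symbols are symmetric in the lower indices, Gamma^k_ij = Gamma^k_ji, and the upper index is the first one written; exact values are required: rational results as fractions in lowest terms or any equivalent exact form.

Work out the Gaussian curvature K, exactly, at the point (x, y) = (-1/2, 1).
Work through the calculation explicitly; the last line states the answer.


E = 11/18, F = -11/24, G = 21/16, EG - F^2 = 341/576 at the point
E_x = 19/18, E_y = -4/9, F_x = 13/24, F_y = 1/3, G_x = -1/4, G_y = 2
E_yy = 8/9, F_xy = -2/3, G_xx = 1/2
By Brioschi, K is (det M1 - det M2) divided by (EG - F^2) squared.
M1 = [[-E_yy/2 + F_xy - G_xx/2, E_x/2, F_x - E_y/2], [F_y - G_x/2, E, F], [G_y/2, F, G]] = [[-49/36, 19/36, 55/72], [11/24, 11/18, -11/24], [1, -11/24, 21/16]]; det M1 = -3443/1728
M2 = [[0, E_y/2, G_x/2], [E_y/2, E, F], [G_x/2, F, G]] = [[0, -2/9, -1/8], [-2/9, 11/18, -11/24], [-1/8, -11/24, 21/16]]; det M2 = -115/1152
det M1 - det M2 = -6541/3456; K = -6541/3456 / (341/576)^2 = -20256/3751

Answer: K = -20256/3751


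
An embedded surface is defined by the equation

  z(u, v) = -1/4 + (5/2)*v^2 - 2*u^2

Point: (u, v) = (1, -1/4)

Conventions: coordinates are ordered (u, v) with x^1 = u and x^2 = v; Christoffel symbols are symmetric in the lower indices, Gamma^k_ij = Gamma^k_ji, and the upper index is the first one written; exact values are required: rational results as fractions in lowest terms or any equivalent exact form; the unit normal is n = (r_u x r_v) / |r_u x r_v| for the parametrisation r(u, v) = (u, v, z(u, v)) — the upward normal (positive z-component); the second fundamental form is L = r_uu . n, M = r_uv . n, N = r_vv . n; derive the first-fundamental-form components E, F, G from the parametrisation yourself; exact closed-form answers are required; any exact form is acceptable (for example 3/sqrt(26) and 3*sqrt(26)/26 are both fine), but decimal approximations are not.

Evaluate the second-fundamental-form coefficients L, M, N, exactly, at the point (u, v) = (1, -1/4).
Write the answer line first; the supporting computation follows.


Answer: L = -16*sqrt(33)/99, M = 0, N = 20*sqrt(33)/99

z_u = -4, z_v = -5/4, z_uu = -4, z_uv = 0, z_vv = 5
E = 17, F = 5, G = 41/16; answer radicand W^2 = 297/16
unnormalised second-form numerators: l = -4, m = 0, n = 5; L = l/sqrt(297/16), and similarly M = m/sqrt(W^2), N = n/sqrt(W^2)


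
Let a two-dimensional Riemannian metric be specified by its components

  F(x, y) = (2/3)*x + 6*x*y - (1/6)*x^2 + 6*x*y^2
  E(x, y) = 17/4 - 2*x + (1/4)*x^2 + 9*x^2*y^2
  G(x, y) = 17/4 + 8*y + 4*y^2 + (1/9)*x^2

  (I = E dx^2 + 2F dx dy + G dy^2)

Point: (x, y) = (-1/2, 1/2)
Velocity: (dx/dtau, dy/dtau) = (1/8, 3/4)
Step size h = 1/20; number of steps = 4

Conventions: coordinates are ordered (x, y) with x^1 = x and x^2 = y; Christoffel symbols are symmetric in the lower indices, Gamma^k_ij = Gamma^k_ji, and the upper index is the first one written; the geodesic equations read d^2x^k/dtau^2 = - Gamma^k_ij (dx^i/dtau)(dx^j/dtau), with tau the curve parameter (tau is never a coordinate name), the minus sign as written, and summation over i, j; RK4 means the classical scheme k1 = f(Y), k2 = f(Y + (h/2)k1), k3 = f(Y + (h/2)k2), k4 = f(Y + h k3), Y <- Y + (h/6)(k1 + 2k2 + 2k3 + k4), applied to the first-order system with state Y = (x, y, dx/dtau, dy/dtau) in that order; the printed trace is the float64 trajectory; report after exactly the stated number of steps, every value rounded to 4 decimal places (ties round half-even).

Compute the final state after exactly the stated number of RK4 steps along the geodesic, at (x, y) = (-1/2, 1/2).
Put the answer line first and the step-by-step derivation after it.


Answer: x = -0.4668, y = 0.6454, dx/dtau = 0.2049, dy/dtau = 0.7054

f(Y) = (dx/dtau, dy/dtau, -Gamma^x_ij Y'^i Y'^j, -Gamma^y_ij Y'^i Y'^j) with the Gammas evaluated at the stage position; h = 0.050000; intermediate values shown to 6 dp
step 0: x = -0.5000, y = 0.5000, dx/dtau = 0.1250, dy/dtau = 0.7500
step 1:
  k1: at (x, y) = (-0.500000, 0.500000), (dx/dtau, dy/dtau) = (0.125000, 0.750000); Gamma_xxx = -0.206402, Gamma_xxy = 0.216137, Gamma_xyy = -0.827473, Gamma_yxx = 0.395195, Gamma_yxy = 0.055165, Gamma_yyy = 0.412586; k1 = (0.125000, 0.750000, 0.428153, -0.248598)
  k2: at (x, y) = (-0.496875, 0.518750), (dx/dtau, dy/dtau) = (0.135704, 0.743785); Gamma_xxx = -0.208000, Gamma_xxy = 0.221853, Gamma_xyy = -0.835177, Gamma_yxx = 0.404127, Gamma_yxy = 0.057713, Gamma_yyy = 0.400084; k2 = (0.135704, 0.743785, 0.421079, -0.240426)
  k3: at (x, y) = (-0.496607, 0.518595), (dx/dtau, dy/dtau) = (0.135527, 0.743989); Gamma_xxx = -0.207927, Gamma_xxy = 0.221564, Gamma_xyy = -0.834693, Gamma_yxx = 0.404240, Gamma_yxy = 0.057588, Gamma_yyy = 0.400451; k3 = (0.135527, 0.743989, 0.421158, -0.240696)
  k4: at (x, y) = (-0.493224, 0.537199), (dx/dtau, dy/dtau) = (0.146058, 0.737965); Gamma_xxx = -0.209446, Gamma_xxy = 0.226815, Gamma_xyy = -0.841751, Gamma_yxx = 0.413242, Gamma_yxy = 0.059951, Gamma_yyy = 0.388617; k4 = (0.146058, 0.737965, 0.413985, -0.233377)
  Y <- Y + (h/6)(k1 + 2k2 + 2k3 + k4): x = -0.4932, y = 0.5372, dx/dtau = 0.1461, dy/dtau = 0.7380
step 2:
  k1: at (x, y) = (-0.493221, 0.537196), (dx/dtau, dy/dtau) = (0.146055, 0.737965); Gamma_xxx = -0.209445, Gamma_xxy = 0.226811, Gamma_xyy = -0.841744, Gamma_yxx = 0.413242, Gamma_yxy = 0.059949, Gamma_yyy = 0.388623; k1 = (0.146055, 0.737965, 0.413982, -0.233379)
  k2: at (x, y) = (-0.489569, 0.555645), (dx/dtau, dy/dtau) = (0.156405, 0.732130); Gamma_xxx = -0.210871, Gamma_xxy = 0.231575, Gamma_xyy = -0.848125, Gamma_yxx = 0.422319, Gamma_yxy = 0.062110, Gamma_yyy = 0.377477; k2 = (0.156405, 0.732130, 0.406731, -0.226889)
  k3: at (x, y) = (-0.489311, 0.555499), (dx/dtau, dy/dtau) = (0.156223, 0.732293); Gamma_xxx = -0.210794, Gamma_xxy = 0.231285, Gamma_xyy = -0.847649, Gamma_yxx = 0.422436, Gamma_yxy = 0.061983, Gamma_yyy = 0.377837; k3 = (0.156223, 0.732293, 0.406780, -0.227108)
  k4: at (x, y) = (-0.485410, 0.573811), (dx/dtau, dy/dtau) = (0.166394, 0.726609); Gamma_xxx = -0.212115, Gamma_xxy = 0.235564, Gamma_xyy = -0.853370, Gamma_yxx = 0.431591, Gamma_yxy = 0.063937, Gamma_yyy = 0.367360; k4 = (0.166394, 0.726609, 0.399458, -0.221362)
  Y <- Y + (h/6)(k1 + 2k2 + 2k3 + k4): x = -0.4854, y = 0.5738, dx/dtau = 0.1664, dy/dtau = 0.7266
step 3:
  k1: at (x, y) = (-0.485406, 0.573808), (dx/dtau, dy/dtau) = (0.166392, 0.726609); Gamma_xxx = -0.212114, Gamma_xxy = 0.235560, Gamma_xyy = -0.853363, Gamma_yxx = 0.431592, Gamma_yxy = 0.063935, Gamma_yyy = 0.367365; k1 = (0.166392, 0.726609, 0.399455, -0.221363)
  k2: at (x, y) = (-0.481247, 0.591973), (dx/dtau, dy/dtau) = (0.176379, 0.721075); Gamma_xxx = -0.213319, Gamma_xxy = 0.239333, Gamma_xyy = -0.858395, Gamma_yxx = 0.440829, Gamma_yxy = 0.065668, Gamma_yyy = 0.357575; k2 = (0.176379, 0.721075, 0.392080, -0.216338)
  k3: at (x, y) = (-0.480997, 0.591835), (dx/dtau, dy/dtau) = (0.176194, 0.721200); Gamma_xxx = -0.213240, Gamma_xxy = 0.239045, Gamma_xyy = -0.857926, Gamma_yxx = 0.440948, Gamma_yxy = 0.065540, Gamma_yyy = 0.357927; k3 = (0.176194, 0.721200, 0.392101, -0.216514)
  k4: at (x, y) = (-0.476597, 0.609868), (dx/dtau, dy/dtau) = (0.185997, 0.715783); Gamma_xxx = -0.214320, Gamma_xxy = 0.242319, Gamma_xyy = -0.862285, Gamma_yxx = 0.450265, Gamma_yxy = 0.067049, Gamma_yyy = 0.348803; k4 = (0.185997, 0.715783, 0.384680, -0.212138)
  Y <- Y + (h/6)(k1 + 2k2 + 2k3 + k4): x = -0.4766, y = 0.6099, dx/dtau = 0.1860, dy/dtau = 0.7158
step 4:
  k1: at (x, y) = (-0.476594, 0.609866), (dx/dtau, dy/dtau) = (0.185996, 0.715782); Gamma_xxx = -0.214319, Gamma_xxy = 0.242315, Gamma_xyy = -0.862279, Gamma_yxx = 0.450267, Gamma_yxy = 0.067048, Gamma_yyy = 0.348808; k1 = (0.185996, 0.715782, 0.384677, -0.212139)
  k2: at (x, y) = (-0.471944, 0.627760), (dx/dtau, dy/dtau) = (0.195613, 0.710479); Gamma_xxx = -0.215265, Gamma_xxy = 0.245072, Gamma_xyy = -0.865937, Gamma_yxx = 0.459669, Gamma_yxy = 0.068323, Gamma_yyy = 0.340365; k2 = (0.195613, 0.710479, 0.377225, -0.208389)
  k3: at (x, y) = (-0.471703, 0.627628), (dx/dtau, dy/dtau) = (0.195427, 0.710572); Gamma_xxx = -0.215185, Gamma_xxy = 0.244786, Gamma_xyy = -0.865475, Gamma_yxx = 0.459786, Gamma_yxy = 0.068194, Gamma_yyy = 0.340710; k3 = (0.195427, 0.710572, 0.377224, -0.208528)
  k4: at (x, y) = (-0.466822, 0.645394), (dx/dtau, dy/dtau) = (0.204858, 0.705356); Gamma_xxx = -0.215994, Gamma_xxy = 0.247035, Gamma_xyy = -0.868448, Gamma_yxx = 0.469267, Gamma_yxy = 0.069236, Gamma_yyy = 0.332927; k4 = (0.204858, 0.705356, 0.369749, -0.205342)
  Y <- Y + (h/6)(k1 + 2k2 + 2k3 + k4): x = -0.4668, y = 0.6454, dx/dtau = 0.2049, dy/dtau = 0.7054


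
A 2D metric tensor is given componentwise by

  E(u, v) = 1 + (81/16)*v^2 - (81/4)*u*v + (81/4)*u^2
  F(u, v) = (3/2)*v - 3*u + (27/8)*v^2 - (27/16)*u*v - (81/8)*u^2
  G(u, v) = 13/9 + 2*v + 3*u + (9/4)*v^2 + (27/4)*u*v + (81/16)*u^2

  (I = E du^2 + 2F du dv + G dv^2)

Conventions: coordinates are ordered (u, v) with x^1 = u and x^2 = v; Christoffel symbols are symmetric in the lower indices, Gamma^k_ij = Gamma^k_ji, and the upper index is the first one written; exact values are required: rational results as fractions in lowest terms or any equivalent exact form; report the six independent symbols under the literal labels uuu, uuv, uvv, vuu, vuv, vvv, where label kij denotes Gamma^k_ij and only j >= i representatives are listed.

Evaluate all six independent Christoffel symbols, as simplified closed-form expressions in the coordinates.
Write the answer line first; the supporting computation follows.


Answer: Gamma_uuu = (2916*u - 1458*v)/(3645*u^2 - 1944*u*v + 432*u + 1053*v^2 + 288*v + 208), Gamma_uuv = (-1458*u + 729*v)/(3645*u^2 - 1944*u*v + 432*u + 1053*v^2 + 288*v + 208), Gamma_uvv = (-972*u + 486*v)/(3645*u^2 - 1944*u*v + 432*u + 1053*v^2 + 288*v + 208), Gamma_vuu = (-1458*u - 972*v - 432)/(3645*u^2 - 1944*u*v + 432*u + 1053*v^2 + 288*v + 208), Gamma_vuv = (729*u + 486*v + 216)/(3645*u^2 - 1944*u*v + 432*u + 1053*v^2 + 288*v + 208), Gamma_vvv = (486*u + 324*v + 144)/(3645*u^2 - 1944*u*v + 432*u + 1053*v^2 + 288*v + 208)

E = 1 + (81/16)*v^2 - (81/4)*u*v + (81/4)*u^2; F = (3/2)*v - 3*u + (27/8)*v^2 - (27/16)*u*v - (81/8)*u^2; G = 13/9 + 2*v + 3*u + (9/4)*v^2 + (27/4)*u*v + (81/16)*u^2
Gamma^k_ij = (1/2) g^{kl} (d_i g_jl + d_j g_il - d_l g_ij), with g^inv = (1/(EG-F^2)) [[G, -F], [-F, E]]
first partials: E_u = -(81/4)*v + (81/2)*u, E_v = (81/8)*v - (81/4)*u, F_u = -3 - (27/16)*v - (81/4)*u, F_v = 3/2 + (27/4)*v - (27/16)*u, G_u = 3 + (27/4)*v + (81/8)*u, G_v = 2 + (9/2)*v + (27/4)*u
D = EG - F^2 = 13/9 + 2*v + 3*u + (117/16)*v^2 - (27/2)*u*v + (405/16)*u^2
expanded: Gamma^u_uu = (G E_u - 2F F_u + F E_v)/(2D), Gamma^u_uv = (G E_v - F G_u)/(2D), Gamma^u_vv = (2G F_v - G G_u - F G_v)/(2D), Gamma^v_uu = (2E F_u - E E_v - F E_u)/(2D), Gamma^v_uv = (E G_u - F E_v)/(2D), Gamma^v_vv = (E G_v - 2F F_v + F G_u)/(2D); substitute and cancel common factors


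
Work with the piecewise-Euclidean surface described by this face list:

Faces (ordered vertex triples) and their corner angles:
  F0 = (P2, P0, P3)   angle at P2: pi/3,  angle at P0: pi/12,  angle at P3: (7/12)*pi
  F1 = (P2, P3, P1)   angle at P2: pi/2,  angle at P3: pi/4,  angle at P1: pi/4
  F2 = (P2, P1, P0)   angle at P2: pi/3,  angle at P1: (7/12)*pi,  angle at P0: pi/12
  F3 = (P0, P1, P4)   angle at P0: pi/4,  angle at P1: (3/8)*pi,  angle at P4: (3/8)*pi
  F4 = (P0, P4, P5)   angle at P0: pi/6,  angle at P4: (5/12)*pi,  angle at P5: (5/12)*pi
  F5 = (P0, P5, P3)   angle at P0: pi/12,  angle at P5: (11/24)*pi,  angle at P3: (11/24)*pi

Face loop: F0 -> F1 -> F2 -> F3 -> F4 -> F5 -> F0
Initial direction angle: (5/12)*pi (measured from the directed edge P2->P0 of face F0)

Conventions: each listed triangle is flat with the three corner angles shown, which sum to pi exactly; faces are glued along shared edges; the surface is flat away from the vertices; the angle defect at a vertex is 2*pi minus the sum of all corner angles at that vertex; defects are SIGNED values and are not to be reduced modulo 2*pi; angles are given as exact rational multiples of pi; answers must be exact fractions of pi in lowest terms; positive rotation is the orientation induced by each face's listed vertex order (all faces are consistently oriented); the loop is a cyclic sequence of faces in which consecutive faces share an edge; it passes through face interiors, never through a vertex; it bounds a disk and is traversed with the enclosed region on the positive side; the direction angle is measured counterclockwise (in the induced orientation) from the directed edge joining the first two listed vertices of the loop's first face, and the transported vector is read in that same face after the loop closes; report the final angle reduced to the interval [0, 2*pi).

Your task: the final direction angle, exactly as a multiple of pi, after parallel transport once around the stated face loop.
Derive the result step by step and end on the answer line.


enclosed vertex P0: corner angles sum to (2/3)*pi, defect = 2*pi - (2/3)*pi = (4/3)*pi
enclosed vertex P2: corner angles sum to (7/6)*pi, defect = 2*pi - (7/6)*pi = (5/6)*pi
final direction = starting direction + enclosed defect total, reduced mod 2*pi (induced orientation)
final angle = (5/12)*pi + (13/6)*pi = (7/12)*pi (mod 2*pi)

Answer: final direction angle = (7/12)*pi


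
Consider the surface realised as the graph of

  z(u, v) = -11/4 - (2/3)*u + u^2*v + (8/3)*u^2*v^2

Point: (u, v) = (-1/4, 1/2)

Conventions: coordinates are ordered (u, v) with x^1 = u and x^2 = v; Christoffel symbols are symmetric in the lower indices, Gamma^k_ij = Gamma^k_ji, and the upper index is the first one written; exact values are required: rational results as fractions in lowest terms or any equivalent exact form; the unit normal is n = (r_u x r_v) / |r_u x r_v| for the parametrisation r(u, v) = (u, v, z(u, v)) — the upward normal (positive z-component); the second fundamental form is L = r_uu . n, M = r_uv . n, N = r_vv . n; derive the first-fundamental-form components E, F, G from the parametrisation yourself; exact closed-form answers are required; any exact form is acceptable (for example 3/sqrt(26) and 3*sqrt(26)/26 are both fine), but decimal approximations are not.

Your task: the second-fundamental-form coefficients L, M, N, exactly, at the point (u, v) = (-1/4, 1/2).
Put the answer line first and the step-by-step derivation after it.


Answer: L = 112*sqrt(241)/1205, M = -88*sqrt(241)/1205, N = 16*sqrt(241)/1205

z_u = -5/4, z_v = 11/48, z_uu = 7/3, z_uv = -11/6, z_vv = 1/3
E = 41/16, F = -55/192, G = 2425/2304; answer radicand W^2 = 6025/2304
unnormalised second-form numerators: l = 7/3, m = -11/6, n = 1/3; L = l/sqrt(6025/2304), and similarly M = m/sqrt(W^2), N = n/sqrt(W^2)


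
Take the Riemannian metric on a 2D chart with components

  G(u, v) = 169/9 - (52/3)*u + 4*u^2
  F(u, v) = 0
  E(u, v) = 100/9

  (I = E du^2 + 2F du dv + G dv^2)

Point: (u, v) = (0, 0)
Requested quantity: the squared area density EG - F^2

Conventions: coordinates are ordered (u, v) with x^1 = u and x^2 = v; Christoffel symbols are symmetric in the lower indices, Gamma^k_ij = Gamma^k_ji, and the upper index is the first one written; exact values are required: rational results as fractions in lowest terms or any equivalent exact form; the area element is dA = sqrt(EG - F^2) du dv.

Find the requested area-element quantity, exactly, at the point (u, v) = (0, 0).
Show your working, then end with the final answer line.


E = 100/9, F = 0, G = 169/9; EG - F^2 = 16900/81

Answer: EG - F^2 = 16900/81


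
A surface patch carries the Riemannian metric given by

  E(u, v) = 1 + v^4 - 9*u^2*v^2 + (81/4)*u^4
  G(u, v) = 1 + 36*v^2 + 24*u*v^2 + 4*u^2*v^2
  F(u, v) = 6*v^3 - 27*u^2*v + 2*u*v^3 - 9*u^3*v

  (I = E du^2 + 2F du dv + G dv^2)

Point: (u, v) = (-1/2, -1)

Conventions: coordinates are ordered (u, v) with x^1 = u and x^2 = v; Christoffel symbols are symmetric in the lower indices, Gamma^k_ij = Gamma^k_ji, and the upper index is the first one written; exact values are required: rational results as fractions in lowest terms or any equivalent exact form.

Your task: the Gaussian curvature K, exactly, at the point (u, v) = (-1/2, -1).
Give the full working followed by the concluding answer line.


E = 65/64, F = 5/8, G = 26, EG - F^2 = 1665/64 at the point
E_u = -9/8, E_v = 1/2, F_u = -89/4, F_v = 75/8, G_u = 20, G_v = -50
E_vv = 15/2, F_uv = 105/4, G_uu = 8
K follows from Brioschi's formula, (det M1 - det M2)/(EG - F^2)^2.
M1 = [[-E_vv/2 + F_uv - G_uu/2, E_u/2, F_u - E_v/2], [F_v - G_u/2, E, F], [G_v/2, F, G]] = [[37/2, -9/16, -45/2], [-5/8, 65/64, 5/8], [-25, 5/8, 26]]; det M1 = -1305/16
M2 = [[0, E_v/2, G_u/2], [E_v/2, E, F], [G_u/2, F, G]] = [[0, 1/4, 10], [1/4, 65/64, 5/8], [10, 5/8, 26]]; det M2 = -1601/16
det M1 - det M2 = 37/2; K = 37/2 / (1665/64)^2 = 2048/74925

Answer: K = 2048/74925


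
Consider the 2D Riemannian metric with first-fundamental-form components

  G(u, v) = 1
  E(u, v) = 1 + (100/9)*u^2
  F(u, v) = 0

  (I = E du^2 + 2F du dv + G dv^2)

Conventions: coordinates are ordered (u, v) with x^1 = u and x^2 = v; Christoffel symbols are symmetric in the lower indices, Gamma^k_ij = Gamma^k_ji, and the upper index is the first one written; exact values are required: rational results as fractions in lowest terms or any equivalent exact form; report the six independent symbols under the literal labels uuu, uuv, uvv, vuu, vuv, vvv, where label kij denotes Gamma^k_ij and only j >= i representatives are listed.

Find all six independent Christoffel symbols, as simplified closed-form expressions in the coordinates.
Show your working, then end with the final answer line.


E = 1 + (100/9)*u^2; F = 0; G = 1
Gamma^k_ij = (1/2) g^{kl} (d_i g_jl + d_j g_il - d_l g_ij), with g^inv = (1/(EG-F^2)) [[G, -F], [-F, E]]
first partials: E_u = (200/9)*u, E_v = 0, F_u = 0, F_v = 0, G_u = 0, G_v = 0
D = EG - F^2 = 1 + (100/9)*u^2
expanded: Gamma^u_uu = (G E_u - 2F F_u + F E_v)/(2D), Gamma^u_uv = (G E_v - F G_u)/(2D), Gamma^u_vv = (2G F_v - G G_u - F G_v)/(2D), Gamma^v_uu = (2E F_u - E E_v - F E_u)/(2D), Gamma^v_uv = (E G_u - F E_v)/(2D), Gamma^v_vv = (E G_v - 2F F_v + F G_u)/(2D); substitute and cancel common factors

Answer: Gamma_uuu = 100*u/(100*u^2 + 9), Gamma_uuv = 0, Gamma_uvv = 0, Gamma_vuu = 0, Gamma_vuv = 0, Gamma_vvv = 0
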